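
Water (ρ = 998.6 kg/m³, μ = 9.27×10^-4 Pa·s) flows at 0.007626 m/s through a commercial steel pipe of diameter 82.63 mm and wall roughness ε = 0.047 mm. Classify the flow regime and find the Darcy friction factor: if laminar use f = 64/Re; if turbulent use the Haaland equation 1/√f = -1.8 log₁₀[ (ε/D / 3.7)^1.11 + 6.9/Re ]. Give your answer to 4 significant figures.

f ≈ 0.09428

Re = ρVD/μ = 998.6·0.007626·0.08263/0.000927 = 678.8.
Re < 2300 → laminar, so f = 64/Re = 0.09428 (roughness is irrelevant in laminar flow).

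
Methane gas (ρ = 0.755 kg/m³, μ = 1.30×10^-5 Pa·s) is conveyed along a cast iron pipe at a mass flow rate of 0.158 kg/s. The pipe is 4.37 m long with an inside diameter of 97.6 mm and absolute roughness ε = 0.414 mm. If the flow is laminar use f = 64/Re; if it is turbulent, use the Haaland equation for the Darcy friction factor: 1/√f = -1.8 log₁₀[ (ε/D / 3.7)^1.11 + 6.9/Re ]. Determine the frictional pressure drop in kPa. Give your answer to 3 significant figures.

ΔP ≈ 0.391 kPa

A = πD²/4 = π(0.0976)²/4 = 0.007482 m²; mean velocity V = ṁ/(ρA) = 0.158/(0.755 · 0.007482) = 27.97 m/s.
Reynolds number Re = ρVD/μ = 0.755 · 27.97 · 0.0976 / 1.3e-05 = 1.586e+05.
Re > 4000 → turbulent. Relative roughness ε/D = 0.000414/0.0976 = 0.00424. Haaland: 1/√f = -1.8 log₁₀[(0.00424/3.7)^1.11 + 6.9/1.586e+05] = -1.8 log₁₀[0.000544 + 4.35e-05] = 5.815, so f = 0.02957.
Darcy-Weisbach: ΔP = f(L/D)(ρV²/2) = 0.02957·(4.37/0.0976)·(0.755·27.97²/2) = 0.02957·44.77·295.4 = 391.1 Pa.
ΔP = 391.1 Pa = 0.391 kPa.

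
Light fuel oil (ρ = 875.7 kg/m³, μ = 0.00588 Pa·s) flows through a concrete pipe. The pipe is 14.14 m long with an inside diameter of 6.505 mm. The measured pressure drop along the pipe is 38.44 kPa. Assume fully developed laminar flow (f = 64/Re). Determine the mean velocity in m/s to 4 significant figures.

V ≈ 0.6114 m/s

For laminar flow, f = 64/Re with Re = ρVD/μ, so Darcy-Weisbach reduces to ΔP = 32μLV/D². Solving for V: V = ΔP·D²/(32μL) = 3.844e+04·(0.006505)²/(32·0.00588·14.14) = 0.6114 m/s.
Check: Re = ρVD/μ = 875.7·0.6114·0.006505/0.00588 = 592.3 < 2300, so the laminar assumption holds.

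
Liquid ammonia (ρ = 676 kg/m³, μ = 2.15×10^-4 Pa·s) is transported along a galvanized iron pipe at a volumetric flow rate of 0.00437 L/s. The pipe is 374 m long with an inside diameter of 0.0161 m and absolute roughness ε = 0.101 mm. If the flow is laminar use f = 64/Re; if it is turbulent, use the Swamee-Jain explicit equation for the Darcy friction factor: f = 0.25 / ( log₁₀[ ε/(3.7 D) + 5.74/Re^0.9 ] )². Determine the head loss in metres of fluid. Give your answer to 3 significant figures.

h_f ≈ 0.0321 m

Q = 0.00437 L/s = 0.00437/1000 = 4.37e-06 m³/s.
Cross-sectional area A = πD²/4 = π(0.0161)²/4 = 0.0002036 m²; mean velocity V = Q/A = 4.37e-06/0.0002036 = 0.02147 m/s.
Reynolds number Re = ρVD/μ = 676 · 0.02147 · 0.0161 / 0.000215 = 1087.
Re < 2300 → laminar flow, so f = 64/Re = 64/1087 = 0.0589 (the turbulent correlation is not needed).
Darcy-Weisbach: ΔP = f(L/D)(ρV²/2) = 0.0589·(374/0.0161)·(676·0.02147²/2) = 0.0589·2.323e+04·0.1557 = 213.1 Pa.
Head loss h_f = ΔP/(ρg) = 213.1/(676·9.81) = 0.0321 m.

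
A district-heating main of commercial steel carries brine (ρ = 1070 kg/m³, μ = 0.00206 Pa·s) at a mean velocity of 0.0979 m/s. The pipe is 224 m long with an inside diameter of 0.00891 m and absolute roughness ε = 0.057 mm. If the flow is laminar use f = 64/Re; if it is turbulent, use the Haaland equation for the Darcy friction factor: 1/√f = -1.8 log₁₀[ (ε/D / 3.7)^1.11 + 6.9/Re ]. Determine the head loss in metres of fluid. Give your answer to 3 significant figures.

h_f ≈ 1.73 m

Reynolds number Re = ρVD/μ = 1070 · 0.0979 · 0.00891 / 0.00206 = 453.1.
Re < 2300 → laminar flow, so f = 64/Re = 64/453.1 = 0.1413 (the turbulent correlation is not needed).
Darcy-Weisbach: ΔP = f(L/D)(ρV²/2) = 0.1413·(224/0.00891)·(1070·0.0979²/2) = 0.1413·2.514e+04·5.128 = 1.821e+04 Pa.
Head loss h_f = ΔP/(ρg) = 1.821e+04/(1070·9.81) = 1.73 m.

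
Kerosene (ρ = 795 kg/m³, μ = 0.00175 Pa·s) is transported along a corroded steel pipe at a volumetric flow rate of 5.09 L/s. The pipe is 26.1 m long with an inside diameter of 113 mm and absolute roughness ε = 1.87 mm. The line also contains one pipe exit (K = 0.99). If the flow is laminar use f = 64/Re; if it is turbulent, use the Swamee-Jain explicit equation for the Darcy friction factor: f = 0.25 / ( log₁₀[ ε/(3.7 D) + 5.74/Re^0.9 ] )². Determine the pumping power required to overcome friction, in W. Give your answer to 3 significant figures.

P ≈ 6.23 W

Q = 5.09 L/s = 5.09/1000 = 0.00509 m³/s.
Cross-sectional area A = πD²/4 = π(0.113)²/4 = 0.01003 m²; mean velocity V = Q/A = 0.00509/0.01003 = 0.5075 m/s.
Reynolds number Re = ρVD/μ = 795 · 0.5075 · 0.113 / 0.00175 = 2.605e+04.
Re > 4000 → turbulent. Relative roughness ε/D = 0.00187/0.113 = 0.0165. Swamee-Jain: f = 0.25/(log₁₀[0.0165/3.7 + 5.74/2.605e+04^0.9])² = 0.25/(log₁₀[0.00447 + 0.000609])² = 0.25/(-2.294)² = 0.04751.
Total minor-loss coefficient ΣK = 1·0.99 = 0.99.
ΔP = [f·L/D + ΣK]·(ρV²/2) = [0.04751·26.1/0.113 + 0.99]·(795·0.5075²/2) = [10.97 + 0.99]·102.4 = 1225 Pa.
Pumping power P = QΔP = 0.00509·1225 = 6.235 W = 6.23 W.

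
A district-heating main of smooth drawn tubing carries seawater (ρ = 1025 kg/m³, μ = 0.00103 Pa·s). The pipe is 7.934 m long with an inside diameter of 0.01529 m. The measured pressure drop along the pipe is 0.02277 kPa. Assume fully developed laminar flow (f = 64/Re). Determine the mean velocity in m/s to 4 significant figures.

For laminar flow, f = 64/Re with Re = ρVD/μ, so Darcy-Weisbach reduces to ΔP = 32μLV/D². Solving for V: V = ΔP·D²/(32μL) = 22.77·(0.01529)²/(32·0.00103·7.934) = 0.02036 m/s.
Check: Re = ρVD/μ = 1025·0.02036·0.01529/0.00103 = 309.7 < 2300, so the laminar assumption holds.

V ≈ 0.02036 m/s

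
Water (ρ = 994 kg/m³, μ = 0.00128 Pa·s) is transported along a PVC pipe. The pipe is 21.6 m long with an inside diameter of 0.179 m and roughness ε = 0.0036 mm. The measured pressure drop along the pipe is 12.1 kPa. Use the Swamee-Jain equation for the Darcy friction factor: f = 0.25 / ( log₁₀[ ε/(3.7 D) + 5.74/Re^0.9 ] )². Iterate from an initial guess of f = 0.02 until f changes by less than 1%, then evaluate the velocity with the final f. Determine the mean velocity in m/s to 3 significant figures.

Rearranging Darcy-Weisbach: V = √(2·ΔP·D/(f·L·ρ)). With ε/D = 3.6e-06/0.179 = 2.01e-05, iterate starting from f = 0.02:
  f = 0.02 → V = √(2·1.21e+04·0.179/(0.02·21.6·994)) = 3.176 m/s; Re = ρVD/μ = 4.415e+05; f → 0.01368
  f = 0.01368 → V = 3.84 m/s; Re = 5.338e+05; f → 0.01327
  f = 0.01327 → V = 3.899 m/s; Re = 5.42e+05; f → 0.01324
Converged (Δf/f < 1%). With the final f = 0.01324: V = √(2·1.21e+04·0.179/(0.01324·21.6·994)) = 3.904 m/s.

V ≈ 3.90 m/s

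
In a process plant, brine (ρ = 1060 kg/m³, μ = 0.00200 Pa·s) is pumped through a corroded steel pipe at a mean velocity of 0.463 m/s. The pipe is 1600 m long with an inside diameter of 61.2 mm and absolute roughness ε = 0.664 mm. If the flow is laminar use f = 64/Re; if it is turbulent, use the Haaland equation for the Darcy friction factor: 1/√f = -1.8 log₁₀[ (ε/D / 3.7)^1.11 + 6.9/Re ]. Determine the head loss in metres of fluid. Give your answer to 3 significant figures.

h_f ≈ 12.1 m

Reynolds number Re = ρVD/μ = 1060 · 0.463 · 0.0612 / 0.002 = 1.502e+04.
Re > 4000 → turbulent. Relative roughness ε/D = 0.000664/0.0612 = 0.0108. Haaland: 1/√f = -1.8 log₁₀[(0.0108/3.7)^1.11 + 6.9/1.502e+04] = -1.8 log₁₀[0.00154 + 0.000459] = 4.857, so f = 0.04239.
Darcy-Weisbach: ΔP = f(L/D)(ρV²/2) = 0.04239·(1600/0.0612)·(1060·0.463²/2) = 0.04239·2.614e+04·113.6 = 1.259e+05 Pa.
Head loss h_f = ΔP/(ρg) = 1.259e+05/(1060·9.81) = 12.1 m.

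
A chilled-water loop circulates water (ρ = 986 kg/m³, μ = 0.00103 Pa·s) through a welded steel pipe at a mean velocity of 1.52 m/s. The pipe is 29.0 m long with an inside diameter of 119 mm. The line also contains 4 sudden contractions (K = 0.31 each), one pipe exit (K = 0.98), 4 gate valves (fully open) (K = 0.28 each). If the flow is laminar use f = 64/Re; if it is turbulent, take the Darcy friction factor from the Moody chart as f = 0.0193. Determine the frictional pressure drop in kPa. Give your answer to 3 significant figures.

Reynolds number Re = ρVD/μ = 986 · 1.52 · 0.119 / 0.00103 = 1.732e+05.
Re > 4000 → turbulent; use the Moody-chart value f = 0.0193.
Total minor-loss coefficient ΣK = 4·0.31 + 1·0.98 + 4·0.28 = 3.34.
ΔP = [f·L/D + ΣK]·(ρV²/2) = [0.0193·29/0.119 + 3.34]·(986·1.52²/2) = [4.703 + 3.34]·1139 = 9162 Pa.
ΔP = 9162 Pa = 9.16 kPa.

ΔP ≈ 9.16 kPa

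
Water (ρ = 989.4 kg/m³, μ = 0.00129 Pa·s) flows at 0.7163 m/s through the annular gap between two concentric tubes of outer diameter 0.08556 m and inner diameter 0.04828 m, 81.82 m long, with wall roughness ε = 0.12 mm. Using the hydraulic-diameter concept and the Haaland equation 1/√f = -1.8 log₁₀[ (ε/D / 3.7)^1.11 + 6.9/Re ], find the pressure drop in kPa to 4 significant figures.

Hydraulic diameter D_h = 4A/P = D_o - D_i = 0.08556 - 0.04828 = 0.03728 m.
Re = ρVD_h/μ = 989.4·0.7163·0.03728/0.00129 = 2.048e+04.
ε/D_h = 0.00012/0.03728 = 0.00322; Haaland gives 1/√f = -1.8 log₁₀[0.000401+0.000337] = 5.638, so f = 0.03146.
ΔP = f(L/D_h)(ρV²/2) = 0.03146·81.82/0.03728·253.8 = 1.753e+04 Pa.
ΔP = 17.53 kPa.

ΔP ≈ 17.53 kPa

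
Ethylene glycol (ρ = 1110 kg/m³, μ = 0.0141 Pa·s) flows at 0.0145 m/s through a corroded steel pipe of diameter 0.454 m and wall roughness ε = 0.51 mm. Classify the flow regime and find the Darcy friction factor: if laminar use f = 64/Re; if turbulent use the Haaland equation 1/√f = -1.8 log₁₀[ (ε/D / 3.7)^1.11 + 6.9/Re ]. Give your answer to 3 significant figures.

f ≈ 0.123

Re = ρVD/μ = 1110·0.0145·0.454/0.0141 = 518.2.
Re < 2300 → laminar, so f = 64/Re = 0.1235 (roughness is irrelevant in laminar flow).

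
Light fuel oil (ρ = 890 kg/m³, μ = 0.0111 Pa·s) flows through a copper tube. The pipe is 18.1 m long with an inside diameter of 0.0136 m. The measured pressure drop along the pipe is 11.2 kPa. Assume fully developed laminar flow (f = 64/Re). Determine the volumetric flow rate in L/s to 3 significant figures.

For laminar flow, f = 64/Re with Re = ρVD/μ, so Darcy-Weisbach reduces to ΔP = 32μLV/D². Solving for V: V = ΔP·D²/(32μL) = 1.12e+04·(0.0136)²/(32·0.0111·18.1) = 0.3222 m/s.
Check: Re = ρVD/μ = 890·0.3222·0.0136/0.0111 = 351.4 < 2300, so the laminar assumption holds.
Q = V·A = 0.3222·(π/4·0.0136²) = 4.681e-05 m³/s = 0.0468 L/s.

Q ≈ 0.0468 L/s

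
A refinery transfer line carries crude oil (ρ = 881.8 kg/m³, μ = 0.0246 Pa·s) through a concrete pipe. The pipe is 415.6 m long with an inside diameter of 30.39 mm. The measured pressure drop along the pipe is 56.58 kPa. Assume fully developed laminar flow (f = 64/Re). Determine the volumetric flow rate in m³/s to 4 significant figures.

Q ≈ 1.159×10^-4 m³/s

For laminar flow, f = 64/Re with Re = ρVD/μ, so Darcy-Weisbach reduces to ΔP = 32μLV/D². Solving for V: V = ΔP·D²/(32μL) = 5.658e+04·(0.03039)²/(32·0.0246·415.6) = 0.1597 m/s.
Check: Re = ρVD/μ = 881.8·0.1597·0.03039/0.0246 = 174 < 2300, so the laminar assumption holds.
Q = V·A = 0.1597·(π/4·0.03039²) = 0.0001159 m³/s = 1.159×10^-4 m³/s.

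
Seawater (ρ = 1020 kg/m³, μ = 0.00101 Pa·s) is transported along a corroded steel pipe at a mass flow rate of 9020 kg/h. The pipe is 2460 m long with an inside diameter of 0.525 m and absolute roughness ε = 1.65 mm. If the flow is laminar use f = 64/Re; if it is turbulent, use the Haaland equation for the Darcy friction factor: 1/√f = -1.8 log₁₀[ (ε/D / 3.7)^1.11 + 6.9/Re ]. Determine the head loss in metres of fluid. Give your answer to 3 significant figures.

h_f ≈ 0.00120 m

ṁ = 9020 kg/h = 9020/3600 = 2.506 kg/s.
A = πD²/4 = π(0.525)²/4 = 0.2165 m²; mean velocity V = ṁ/(ρA) = 2.506/(1020 · 0.2165) = 0.01135 m/s.
Reynolds number Re = ρVD/μ = 1020 · 0.01135 · 0.525 / 0.00101 = 6016.
Re > 4000 → turbulent. Relative roughness ε/D = 0.00165/0.525 = 0.00314. Haaland: 1/√f = -1.8 log₁₀[(0.00314/3.7)^1.11 + 6.9/6016] = -1.8 log₁₀[0.00039 + 0.00115] = 5.064, so f = 0.039.
Darcy-Weisbach: ΔP = f(L/D)(ρV²/2) = 0.039·(2460/0.525)·(1020·0.01135²/2) = 0.039·4686·0.06567 = 12 Pa.
Head loss h_f = ΔP/(ρg) = 12/(1020·9.81) = 0.00120 m.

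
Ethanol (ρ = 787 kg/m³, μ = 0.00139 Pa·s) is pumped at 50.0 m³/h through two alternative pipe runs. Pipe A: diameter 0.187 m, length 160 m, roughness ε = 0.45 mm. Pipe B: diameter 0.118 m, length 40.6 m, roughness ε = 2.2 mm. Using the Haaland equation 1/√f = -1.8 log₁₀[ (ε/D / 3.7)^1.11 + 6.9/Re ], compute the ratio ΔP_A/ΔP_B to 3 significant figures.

ΔP_A/ΔP_B ≈ 0.223

Pipe A: V = Q/A = 0.01389/0.02746 = 0.5057 m/s; Re = 5.354e+04; ε/D = 0.00241; Haaland → f = 0.02705; ΔP_A = f(L/D)(ρV²/2) = 2329 Pa.
Pipe B: V = Q/A = 0.01389/0.01094 = 1.27 m/s; Re = 8.485e+04; ε/D = 0.0186; Haaland → f = 0.04791; ΔP_B = f(L/D)(ρV²/2) = 1.046e+04 Pa.
ΔP_A/ΔP_B = 2329/1.046e+04 = 0.223.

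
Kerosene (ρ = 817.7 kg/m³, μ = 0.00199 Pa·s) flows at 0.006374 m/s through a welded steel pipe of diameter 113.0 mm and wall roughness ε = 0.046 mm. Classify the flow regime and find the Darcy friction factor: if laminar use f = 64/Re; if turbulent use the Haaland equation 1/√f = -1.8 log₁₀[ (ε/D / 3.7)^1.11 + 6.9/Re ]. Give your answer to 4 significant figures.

f ≈ 0.2162

Re = ρVD/μ = 817.7·0.006374·0.113/0.00199 = 296.
Re < 2300 → laminar, so f = 64/Re = 0.2162 (roughness is irrelevant in laminar flow).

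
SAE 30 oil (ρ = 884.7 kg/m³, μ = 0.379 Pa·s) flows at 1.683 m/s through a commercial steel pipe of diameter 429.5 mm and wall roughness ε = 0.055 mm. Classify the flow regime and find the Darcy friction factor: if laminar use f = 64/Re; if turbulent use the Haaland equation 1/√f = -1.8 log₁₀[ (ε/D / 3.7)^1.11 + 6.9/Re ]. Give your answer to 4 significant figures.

f ≈ 0.03793

Re = ρVD/μ = 884.7·1.683·0.4295/0.379 = 1687.
Re < 2300 → laminar, so f = 64/Re = 0.03793 (roughness is irrelevant in laminar flow).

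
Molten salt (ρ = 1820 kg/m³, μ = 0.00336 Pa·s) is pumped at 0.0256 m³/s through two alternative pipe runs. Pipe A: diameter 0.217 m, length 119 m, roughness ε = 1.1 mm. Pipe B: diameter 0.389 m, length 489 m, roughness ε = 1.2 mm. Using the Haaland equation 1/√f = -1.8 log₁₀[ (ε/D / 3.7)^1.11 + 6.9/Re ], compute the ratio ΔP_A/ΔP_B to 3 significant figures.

Pipe A: V = Q/A = 0.0256/0.03698 = 0.6922 m/s; Re = 8.136e+04; ε/D = 0.00507; Haaland → f = 0.03159; ΔP_A = f(L/D)(ρV²/2) = 7552 Pa.
Pipe B: V = Q/A = 0.0256/0.1188 = 0.2154 m/s; Re = 4.539e+04; ε/D = 0.00308; Haaland → f = 0.02882; ΔP_B = f(L/D)(ρV²/2) = 1530 Pa.
ΔP_A/ΔP_B = 7552/1530 = 4.94.

ΔP_A/ΔP_B ≈ 4.94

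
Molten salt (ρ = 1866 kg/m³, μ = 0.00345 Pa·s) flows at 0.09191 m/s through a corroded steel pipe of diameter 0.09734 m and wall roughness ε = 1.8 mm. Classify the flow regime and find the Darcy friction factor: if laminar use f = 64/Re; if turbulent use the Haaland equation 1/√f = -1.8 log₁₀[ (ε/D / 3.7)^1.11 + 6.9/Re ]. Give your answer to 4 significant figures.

f ≈ 0.05471

Re = ρVD/μ = 1866·0.09191·0.09734/0.00345 = 4839.
Re > 4000 → turbulent. ε/D = 0.0018/0.09734 = 0.0185; Haaland: 1/√f = -1.8 log₁₀[0.00279 + 0.00143] = 4.275, so f = 0.05471.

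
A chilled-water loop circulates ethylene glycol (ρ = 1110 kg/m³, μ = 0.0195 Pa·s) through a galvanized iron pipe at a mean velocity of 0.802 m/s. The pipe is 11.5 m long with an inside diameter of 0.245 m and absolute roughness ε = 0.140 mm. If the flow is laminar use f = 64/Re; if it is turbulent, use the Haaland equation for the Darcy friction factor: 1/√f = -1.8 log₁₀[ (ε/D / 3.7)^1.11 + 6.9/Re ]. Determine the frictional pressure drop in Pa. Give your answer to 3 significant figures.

Reynolds number Re = ρVD/μ = 1110 · 0.802 · 0.245 / 0.0195 = 1.118e+04.
Re > 4000 → turbulent. Relative roughness ε/D = 0.00014/0.245 = 0.000571. Haaland: 1/√f = -1.8 log₁₀[(0.000571/3.7)^1.11 + 6.9/1.118e+04] = -1.8 log₁₀[5.88e-05 + 0.000617] = 5.706, so f = 0.03071.
Darcy-Weisbach: ΔP = f(L/D)(ρV²/2) = 0.03071·(11.5/0.245)·(1110·0.802²/2) = 0.03071·46.94·357 = 514.6 Pa.

ΔP ≈ 515 Pa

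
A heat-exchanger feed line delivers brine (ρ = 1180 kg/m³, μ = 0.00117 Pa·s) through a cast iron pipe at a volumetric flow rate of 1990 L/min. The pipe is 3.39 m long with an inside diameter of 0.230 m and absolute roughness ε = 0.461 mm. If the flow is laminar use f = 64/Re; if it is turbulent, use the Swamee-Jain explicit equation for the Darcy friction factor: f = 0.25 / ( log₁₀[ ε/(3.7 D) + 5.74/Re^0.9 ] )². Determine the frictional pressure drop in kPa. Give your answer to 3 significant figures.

Q = 1990 L/min = 1990/60000 = 0.03317 m³/s.
Cross-sectional area A = πD²/4 = π(0.23)²/4 = 0.04155 m²; mean velocity V = Q/A = 0.03317/0.04155 = 0.7983 m/s.
Reynolds number Re = ρVD/μ = 1180 · 0.7983 · 0.23 / 0.00117 = 1.852e+05.
Re > 4000 → turbulent. Relative roughness ε/D = 0.000461/0.23 = 0.002. Swamee-Jain: f = 0.25/(log₁₀[0.002/3.7 + 5.74/1.852e+05^0.9])² = 0.25/(log₁₀[0.000542 + 0.000104])² = 0.25/(-3.19)² = 0.02457.
Darcy-Weisbach: ΔP = f(L/D)(ρV²/2) = 0.02457·(3.39/0.23)·(1180·0.7983²/2) = 0.02457·14.74·376 = 136.2 Pa.
ΔP = 136.2 Pa = 0.136 kPa.

ΔP ≈ 0.136 kPa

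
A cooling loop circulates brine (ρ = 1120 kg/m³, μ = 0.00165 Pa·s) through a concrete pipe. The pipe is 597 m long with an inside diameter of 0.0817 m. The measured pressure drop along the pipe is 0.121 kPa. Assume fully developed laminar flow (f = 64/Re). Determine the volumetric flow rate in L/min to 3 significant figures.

Q ≈ 8.06 L/min

For laminar flow, f = 64/Re with Re = ρVD/μ, so Darcy-Weisbach reduces to ΔP = 32μLV/D². Solving for V: V = ΔP·D²/(32μL) = 121·(0.0817)²/(32·0.00165·597) = 0.02562 m/s.
Check: Re = ρVD/μ = 1120·0.02562·0.0817/0.00165 = 1421 < 2300, so the laminar assumption holds.
Q = V·A = 0.02562·(π/4·0.0817²) = 0.0001343 m³/s = 8.06 L/min.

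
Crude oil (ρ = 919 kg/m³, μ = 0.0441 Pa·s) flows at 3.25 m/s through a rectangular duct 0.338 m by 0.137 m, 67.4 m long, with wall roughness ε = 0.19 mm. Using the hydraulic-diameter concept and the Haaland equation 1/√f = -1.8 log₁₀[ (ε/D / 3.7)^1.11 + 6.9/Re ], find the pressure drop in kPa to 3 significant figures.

ΔP ≈ 50.5 kPa

Hydraulic diameter D_h = 4A/P = 4·(0.338·0.137)/(2·(0.338+0.137)) = 0.1852/0.95 = 0.195 m.
Re = ρVD_h/μ = 919·3.25·0.195/0.0441 = 1.32e+04.
ε/D_h = 0.00019/0.195 = 0.000974; Haaland gives 1/√f = -1.8 log₁₀[0.000106+0.000523] = 5.763, so f = 0.03011.
ΔP = f(L/D_h)(ρV²/2) = 0.03011·67.4/0.195·4853 = 5.053e+04 Pa.
ΔP = 50.5 kPa.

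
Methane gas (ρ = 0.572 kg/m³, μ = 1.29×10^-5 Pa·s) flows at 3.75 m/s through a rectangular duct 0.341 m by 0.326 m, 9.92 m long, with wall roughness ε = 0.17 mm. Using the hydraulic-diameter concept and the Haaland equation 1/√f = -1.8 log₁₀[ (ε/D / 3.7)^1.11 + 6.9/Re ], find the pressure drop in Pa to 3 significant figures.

ΔP ≈ 2.62 Pa

Hydraulic diameter D_h = 4A/P = 4·(0.341·0.326)/(2·(0.341+0.326)) = 0.4447/1.334 = 0.3333 m.
Re = ρVD_h/μ = 0.572·3.75·0.3333/1.29e-05 = 5.543e+04.
ε/D_h = 0.00017/0.3333 = 0.00051; Haaland gives 1/√f = -1.8 log₁₀[5.18e-05+0.000124] = 6.757, so f = 0.02191.
ΔP = f(L/D_h)(ρV²/2) = 0.02191·9.92/0.3333·4.022 = 2.622 Pa.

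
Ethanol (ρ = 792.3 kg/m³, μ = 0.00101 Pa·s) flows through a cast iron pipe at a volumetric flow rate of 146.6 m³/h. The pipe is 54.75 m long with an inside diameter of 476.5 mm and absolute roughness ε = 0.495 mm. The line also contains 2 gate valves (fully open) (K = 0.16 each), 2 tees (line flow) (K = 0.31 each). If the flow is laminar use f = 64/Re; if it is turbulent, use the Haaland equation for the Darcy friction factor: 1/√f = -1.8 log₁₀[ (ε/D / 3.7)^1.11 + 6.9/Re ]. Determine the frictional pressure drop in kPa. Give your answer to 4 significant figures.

ΔP ≈ 0.07265 kPa

Q = 146.6 m³/h = 146.6/3600 = 0.04072 m³/s.
Cross-sectional area A = πD²/4 = π(0.4765)²/4 = 0.1783 m²; mean velocity V = Q/A = 0.04072/0.1783 = 0.2284 m/s.
Reynolds number Re = ρVD/μ = 792.3 · 0.2284 · 0.4765 / 0.00101 = 8.536e+04.
Re > 4000 → turbulent. Relative roughness ε/D = 0.000495/0.4765 = 0.00104. Haaland: 1/√f = -1.8 log₁₀[(0.00104/3.7)^1.11 + 6.9/8.536e+04] = -1.8 log₁₀[0.000114 + 8.08e-05] = 6.678, so f = 0.02243.
Total minor-loss coefficient ΣK = 2·0.16 + 2·0.31 = 0.94.
ΔP = [f·L/D + ΣK]·(ρV²/2) = [0.02243·54.75/0.4765 + 0.94]·(792.3·0.2284²/2) = [2.577 + 0.94]·20.66 = 72.65 Pa.
ΔP = 72.65 Pa = 0.07265 kPa.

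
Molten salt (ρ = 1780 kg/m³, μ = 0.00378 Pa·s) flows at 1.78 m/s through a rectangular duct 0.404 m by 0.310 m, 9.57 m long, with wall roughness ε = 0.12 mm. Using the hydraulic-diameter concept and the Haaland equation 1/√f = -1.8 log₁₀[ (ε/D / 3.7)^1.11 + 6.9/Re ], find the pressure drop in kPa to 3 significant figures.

ΔP ≈ 1.32 kPa

Hydraulic diameter D_h = 4A/P = 4·(0.404·0.31)/(2·(0.404+0.31)) = 0.501/1.428 = 0.3508 m.
Re = ρVD_h/μ = 1780·1.78·0.3508/0.00378 = 2.941e+05.
ε/D_h = 0.00012/0.3508 = 0.000342; Haaland gives 1/√f = -1.8 log₁₀[3.33e-05+2.35e-05] = 7.643, so f = 0.01712.
ΔP = f(L/D_h)(ρV²/2) = 0.01712·9.57/0.3508·2820 = 1317 Pa.
ΔP = 1.32 kPa.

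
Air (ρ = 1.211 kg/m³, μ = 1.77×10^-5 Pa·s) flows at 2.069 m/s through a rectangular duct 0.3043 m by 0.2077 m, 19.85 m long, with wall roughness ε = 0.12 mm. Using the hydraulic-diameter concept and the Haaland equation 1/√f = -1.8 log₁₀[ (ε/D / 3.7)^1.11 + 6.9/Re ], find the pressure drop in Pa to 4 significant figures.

Hydraulic diameter D_h = 4A/P = 4·(0.3043·0.2077)/(2·(0.3043+0.2077)) = 0.2528/1.024 = 0.2469 m.
Re = ρVD_h/μ = 1.211·2.069·0.2469/1.77e-05 = 3.495e+04.
ε/D_h = 0.00012/0.2469 = 0.000486; Haaland gives 1/√f = -1.8 log₁₀[4.91e-05+0.000197] = 6.494, so f = 0.02371.
ΔP = f(L/D_h)(ρV²/2) = 0.02371·19.85/0.2469·2.592 = 4.941 Pa.

ΔP ≈ 4.941 Pa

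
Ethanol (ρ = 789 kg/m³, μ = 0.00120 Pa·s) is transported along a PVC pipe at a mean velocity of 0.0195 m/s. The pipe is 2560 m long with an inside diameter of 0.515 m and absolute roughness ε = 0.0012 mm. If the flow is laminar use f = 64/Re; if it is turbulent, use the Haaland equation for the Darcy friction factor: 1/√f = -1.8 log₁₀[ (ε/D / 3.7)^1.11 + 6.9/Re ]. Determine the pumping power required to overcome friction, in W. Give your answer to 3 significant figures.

Reynolds number Re = ρVD/μ = 789 · 0.0195 · 0.515 / 0.0012 = 6603.
Re > 4000 → turbulent. Relative roughness ε/D = 1.2e-06/0.515 = 2.33e-06. Haaland: 1/√f = -1.8 log₁₀[(2.33e-06/3.7)^1.11 + 6.9/6603] = -1.8 log₁₀[1.31e-07 + 0.00104] = 5.366, so f = 0.03474.
Darcy-Weisbach: ΔP = f(L/D)(ρV²/2) = 0.03474·(2560/0.515)·(789·0.0195²/2) = 0.03474·4971·0.15 = 25.9 Pa.
Q = V·A = 0.0195·0.2083 = 0.004062 m³/s.
Pumping power P = QΔP = 0.004062·25.9 = 0.1052 W = 0.105 W.

P ≈ 0.105 W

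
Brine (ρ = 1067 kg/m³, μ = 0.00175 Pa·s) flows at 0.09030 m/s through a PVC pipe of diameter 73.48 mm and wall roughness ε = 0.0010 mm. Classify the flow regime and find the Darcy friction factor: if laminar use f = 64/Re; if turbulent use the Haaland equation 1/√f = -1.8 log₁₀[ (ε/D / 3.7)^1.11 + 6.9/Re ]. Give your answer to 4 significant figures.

f ≈ 0.04029

Re = ρVD/μ = 1067·0.0903·0.07348/0.00175 = 4046.
Re > 4000 → turbulent. ε/D = 1e-06/0.07348 = 1.36e-05; Haaland: 1/√f = -1.8 log₁₀[9.29e-07 + 0.00171] = 4.982, so f = 0.04029.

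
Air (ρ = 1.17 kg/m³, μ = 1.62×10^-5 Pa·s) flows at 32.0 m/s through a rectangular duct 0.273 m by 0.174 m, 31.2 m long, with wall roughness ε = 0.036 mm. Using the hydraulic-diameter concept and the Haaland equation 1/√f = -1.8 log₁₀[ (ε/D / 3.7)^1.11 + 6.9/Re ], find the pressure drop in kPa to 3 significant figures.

Hydraulic diameter D_h = 4A/P = 4·(0.273·0.174)/(2·(0.273+0.174)) = 0.19/0.894 = 0.2125 m.
Re = ρVD_h/μ = 1.17·32·0.2125/1.62e-05 = 4.912e+05.
ε/D_h = 3.6e-05/0.2125 = 0.000169; Haaland gives 1/√f = -1.8 log₁₀[1.53e-05+1.4e-05] = 8.16, so f = 0.01502.
ΔP = f(L/D_h)(ρV²/2) = 0.01502·31.2/0.2125·599 = 1321 Pa.
ΔP = 1.32 kPa.

ΔP ≈ 1.32 kPa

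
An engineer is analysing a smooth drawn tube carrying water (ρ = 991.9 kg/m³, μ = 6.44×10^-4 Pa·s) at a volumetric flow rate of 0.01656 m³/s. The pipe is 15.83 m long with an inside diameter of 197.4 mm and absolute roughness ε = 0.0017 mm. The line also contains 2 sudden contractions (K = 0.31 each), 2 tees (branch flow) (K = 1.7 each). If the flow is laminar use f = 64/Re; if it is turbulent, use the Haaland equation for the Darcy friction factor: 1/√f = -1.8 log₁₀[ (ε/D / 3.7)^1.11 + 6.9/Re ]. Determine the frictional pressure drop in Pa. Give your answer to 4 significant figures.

Cross-sectional area A = πD²/4 = π(0.1974)²/4 = 0.0306 m²; mean velocity V = Q/A = 0.01656/0.0306 = 0.5411 m/s.
Reynolds number Re = ρVD/μ = 991.9 · 0.5411 · 0.1974 / 0.000644 = 1.645e+05.
Re > 4000 → turbulent. Relative roughness ε/D = 1.7e-06/0.1974 = 8.61e-06. Haaland: 1/√f = -1.8 log₁₀[(8.61e-06/3.7)^1.11 + 6.9/1.645e+05] = -1.8 log₁₀[5.59e-07 + 4.19e-05] = 7.869, so f = 0.01615.
Total minor-loss coefficient ΣK = 2·0.31 + 2·1.7 = 4.02.
ΔP = [f·L/D + ΣK]·(ρV²/2) = [0.01615·15.83/0.1974 + 4.02]·(991.9·0.5411²/2) = [1.295 + 4.02]·145.2 = 771.8 Pa.

ΔP ≈ 771.8 Pa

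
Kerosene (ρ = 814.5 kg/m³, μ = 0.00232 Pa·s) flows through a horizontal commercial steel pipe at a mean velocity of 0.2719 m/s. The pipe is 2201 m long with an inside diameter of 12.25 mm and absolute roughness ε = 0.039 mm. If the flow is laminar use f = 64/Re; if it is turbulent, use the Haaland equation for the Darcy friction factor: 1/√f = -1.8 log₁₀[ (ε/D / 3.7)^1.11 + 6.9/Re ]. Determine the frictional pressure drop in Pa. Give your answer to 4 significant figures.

Reynolds number Re = ρVD/μ = 814.5 · 0.2719 · 0.01225 / 0.00232 = 1169.
Re < 2300 → laminar flow, so f = 64/Re = 64/1169 = 0.05473 (the turbulent correlation is not needed).
Darcy-Weisbach: ΔP = f(L/D)(ρV²/2) = 0.05473·(2201/0.01225)·(814.5·0.2719²/2) = 0.05473·1.797e+05·30.11 = 2.961e+05 Pa.

ΔP ≈ 296100 Pa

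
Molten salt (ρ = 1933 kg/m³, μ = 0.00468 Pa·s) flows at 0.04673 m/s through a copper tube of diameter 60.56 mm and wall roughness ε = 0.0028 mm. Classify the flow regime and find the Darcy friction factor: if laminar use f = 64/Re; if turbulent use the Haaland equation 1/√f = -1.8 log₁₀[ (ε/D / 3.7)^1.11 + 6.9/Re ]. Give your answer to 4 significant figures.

Re = ρVD/μ = 1933·0.04673·0.06056/0.00468 = 1169.
Re < 2300 → laminar, so f = 64/Re = 0.05475 (roughness is irrelevant in laminar flow).

f ≈ 0.05475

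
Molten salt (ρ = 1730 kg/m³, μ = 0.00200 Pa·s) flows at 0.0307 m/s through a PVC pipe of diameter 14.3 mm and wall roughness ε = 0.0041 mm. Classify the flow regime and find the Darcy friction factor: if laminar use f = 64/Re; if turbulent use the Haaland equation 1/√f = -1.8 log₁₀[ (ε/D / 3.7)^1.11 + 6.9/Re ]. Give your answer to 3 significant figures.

Re = ρVD/μ = 1730·0.0307·0.0143/0.002 = 379.7.
Re < 2300 → laminar, so f = 64/Re = 0.1685 (roughness is irrelevant in laminar flow).

f ≈ 0.169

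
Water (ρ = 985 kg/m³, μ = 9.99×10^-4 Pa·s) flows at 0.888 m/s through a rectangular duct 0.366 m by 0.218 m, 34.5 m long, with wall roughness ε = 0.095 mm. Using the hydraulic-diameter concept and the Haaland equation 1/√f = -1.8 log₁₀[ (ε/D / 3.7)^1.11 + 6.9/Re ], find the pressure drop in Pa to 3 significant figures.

Hydraulic diameter D_h = 4A/P = 4·(0.366·0.218)/(2·(0.366+0.218)) = 0.3192/1.168 = 0.2732 m.
Re = ρVD_h/μ = 985·0.888·0.2732/0.000999 = 2.392e+05.
ε/D_h = 9.5e-05/0.2732 = 0.000348; Haaland gives 1/√f = -1.8 log₁₀[3.39e-05+2.88e-05] = 7.565, so f = 0.01748.
ΔP = f(L/D_h)(ρV²/2) = 0.01748·34.5/0.2732·388.4 = 856.9 Pa.

ΔP ≈ 857 Pa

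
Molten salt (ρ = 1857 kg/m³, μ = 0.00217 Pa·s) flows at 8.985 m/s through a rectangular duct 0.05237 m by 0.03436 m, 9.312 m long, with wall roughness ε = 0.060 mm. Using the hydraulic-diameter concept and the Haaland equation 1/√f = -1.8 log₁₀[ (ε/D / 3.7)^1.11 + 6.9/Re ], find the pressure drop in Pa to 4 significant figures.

Hydraulic diameter D_h = 4A/P = 4·(0.05237·0.03436)/(2·(0.05237+0.03436)) = 0.007198/0.1735 = 0.0415 m.
Re = ρVD_h/μ = 1857·8.985·0.0415/0.00217 = 3.191e+05.
ε/D_h = 6e-05/0.0415 = 0.00145; Haaland gives 1/√f = -1.8 log₁₀[0.000165+2.16e-05] = 6.713, so f = 0.02219.
ΔP = f(L/D_h)(ρV²/2) = 0.02219·9.312/0.0415·7.496e+04 = 3.733e+05 Pa.

ΔP ≈ 373300 Pa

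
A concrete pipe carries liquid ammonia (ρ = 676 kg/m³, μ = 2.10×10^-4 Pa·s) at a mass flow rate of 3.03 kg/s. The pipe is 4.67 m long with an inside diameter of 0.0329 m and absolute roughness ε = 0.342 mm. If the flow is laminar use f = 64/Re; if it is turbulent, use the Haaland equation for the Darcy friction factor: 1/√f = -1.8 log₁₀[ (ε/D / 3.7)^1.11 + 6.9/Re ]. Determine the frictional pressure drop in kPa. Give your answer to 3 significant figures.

A = πD²/4 = π(0.0329)²/4 = 0.0008501 m²; mean velocity V = ṁ/(ρA) = 3.03/(676 · 0.0008501) = 5.272 m/s.
Reynolds number Re = ρVD/μ = 676 · 5.272 · 0.0329 / 0.00021 = 5.584e+05.
Re > 4000 → turbulent. Relative roughness ε/D = 0.000342/0.0329 = 0.0104. Haaland: 1/√f = -1.8 log₁₀[(0.0104/3.7)^1.11 + 6.9/5.584e+05] = -1.8 log₁₀[0.00147 + 1.24e-05] = 5.091, so f = 0.03858.
Darcy-Weisbach: ΔP = f(L/D)(ρV²/2) = 0.03858·(4.67/0.0329)·(676·5.272²/2) = 0.03858·141.9·9396 = 5.146e+04 Pa.
ΔP = 5.146e+04 Pa = 51.5 kPa.

ΔP ≈ 51.5 kPa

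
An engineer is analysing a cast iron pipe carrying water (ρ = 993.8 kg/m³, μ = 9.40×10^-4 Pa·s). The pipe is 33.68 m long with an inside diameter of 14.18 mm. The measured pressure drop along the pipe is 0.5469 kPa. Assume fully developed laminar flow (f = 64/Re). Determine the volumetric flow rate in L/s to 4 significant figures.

Q ≈ 0.01714 L/s

For laminar flow, f = 64/Re with Re = ρVD/μ, so Darcy-Weisbach reduces to ΔP = 32μLV/D². Solving for V: V = ΔP·D²/(32μL) = 546.9·(0.01418)²/(32·0.00094·33.68) = 0.1085 m/s.
Check: Re = ρVD/μ = 993.8·0.1085·0.01418/0.00094 = 1627 < 2300, so the laminar assumption holds.
Q = V·A = 0.1085·(π/4·0.01418²) = 1.714e-05 m³/s = 0.01714 L/s.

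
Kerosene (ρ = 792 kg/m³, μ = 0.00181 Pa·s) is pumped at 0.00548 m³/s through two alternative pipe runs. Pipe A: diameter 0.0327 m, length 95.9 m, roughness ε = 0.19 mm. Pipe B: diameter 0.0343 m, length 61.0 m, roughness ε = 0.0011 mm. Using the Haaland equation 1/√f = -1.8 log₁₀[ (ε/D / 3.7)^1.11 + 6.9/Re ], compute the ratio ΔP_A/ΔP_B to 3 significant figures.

ΔP_A/ΔP_B ≈ 3.55

Pipe A: V = Q/A = 0.00548/0.0008398 = 6.525 m/s; Re = 9.337e+04; ε/D = 0.00581; Haaland → f = 0.03269; ΔP_A = f(L/D)(ρV²/2) = 1.616e+06 Pa.
Pipe B: V = Q/A = 0.00548/0.000924 = 5.931 m/s; Re = 8.901e+04; ε/D = 3.21e-05; Haaland → f = 0.01838; ΔP_B = f(L/D)(ρV²/2) = 4.554e+05 Pa.
ΔP_A/ΔP_B = 1.616e+06/4.554e+05 = 3.55.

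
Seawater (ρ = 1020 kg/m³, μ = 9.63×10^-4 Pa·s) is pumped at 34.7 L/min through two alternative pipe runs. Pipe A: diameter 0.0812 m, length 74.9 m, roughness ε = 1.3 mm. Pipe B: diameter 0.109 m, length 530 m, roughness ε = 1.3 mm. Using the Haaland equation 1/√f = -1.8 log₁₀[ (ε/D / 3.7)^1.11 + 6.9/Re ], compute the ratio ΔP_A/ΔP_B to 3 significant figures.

ΔP_A/ΔP_B ≈ 0.647

Pipe A: V = Q/A = 0.0005783/0.005178 = 0.1117 m/s; Re = 9605; ε/D = 0.016; Haaland → f = 0.04902; ΔP_A = f(L/D)(ρV²/2) = 287.6 Pa.
Pipe B: V = Q/A = 0.0005783/0.009331 = 0.06198 m/s; Re = 7155; ε/D = 0.0119; Haaland → f = 0.04666; ΔP_B = f(L/D)(ρV²/2) = 444.4 Pa.
ΔP_A/ΔP_B = 287.6/444.4 = 0.647.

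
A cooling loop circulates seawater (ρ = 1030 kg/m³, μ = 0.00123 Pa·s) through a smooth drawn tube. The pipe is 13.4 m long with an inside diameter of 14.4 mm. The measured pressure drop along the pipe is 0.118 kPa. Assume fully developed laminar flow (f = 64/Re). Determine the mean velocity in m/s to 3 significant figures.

V ≈ 0.0464 m/s

For laminar flow, f = 64/Re with Re = ρVD/μ, so Darcy-Weisbach reduces to ΔP = 32μLV/D². Solving for V: V = ΔP·D²/(32μL) = 118·(0.0144)²/(32·0.00123·13.4) = 0.04639 m/s.
Check: Re = ρVD/μ = 1030·0.04639·0.0144/0.00123 = 559.4 < 2300, so the laminar assumption holds.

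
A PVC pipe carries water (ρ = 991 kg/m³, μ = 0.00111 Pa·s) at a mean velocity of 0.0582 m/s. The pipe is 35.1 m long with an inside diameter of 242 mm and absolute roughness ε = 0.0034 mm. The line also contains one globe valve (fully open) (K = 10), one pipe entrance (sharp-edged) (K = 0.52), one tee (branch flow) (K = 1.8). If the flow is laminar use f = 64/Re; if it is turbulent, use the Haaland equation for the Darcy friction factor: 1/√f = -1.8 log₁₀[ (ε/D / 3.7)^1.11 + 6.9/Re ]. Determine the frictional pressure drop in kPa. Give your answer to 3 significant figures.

ΔP ≈ 0.0277 kPa

Reynolds number Re = ρVD/μ = 991 · 0.0582 · 0.242 / 0.00111 = 1.257e+04.
Re > 4000 → turbulent. Relative roughness ε/D = 3.4e-06/0.242 = 1.4e-05. Haaland: 1/√f = -1.8 log₁₀[(1.4e-05/3.7)^1.11 + 6.9/1.257e+04] = -1.8 log₁₀[9.62e-07 + 0.000549] = 5.868, so f = 0.02904.
Total minor-loss coefficient ΣK = 1·10 + 1·0.52 + 1·1.8 = 12.3.
ΔP = [f·L/D + ΣK]·(ρV²/2) = [0.02904·35.1/0.242 + 12.3]·(991·0.0582²/2) = [4.213 + 12.3]·1.678 = 27.75 Pa.
ΔP = 27.75 Pa = 0.0277 kPa.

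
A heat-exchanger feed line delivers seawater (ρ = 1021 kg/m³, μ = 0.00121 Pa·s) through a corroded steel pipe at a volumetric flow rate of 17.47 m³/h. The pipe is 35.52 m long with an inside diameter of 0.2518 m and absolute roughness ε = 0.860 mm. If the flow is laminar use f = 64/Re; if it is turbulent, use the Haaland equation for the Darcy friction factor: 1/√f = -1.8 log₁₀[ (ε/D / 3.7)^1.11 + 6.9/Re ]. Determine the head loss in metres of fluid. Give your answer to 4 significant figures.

Q = 17.47 m³/h = 17.47/3600 = 0.004853 m³/s.
Cross-sectional area A = πD²/4 = π(0.2518)²/4 = 0.0498 m²; mean velocity V = Q/A = 0.004853/0.0498 = 0.09745 m/s.
Reynolds number Re = ρVD/μ = 1021 · 0.09745 · 0.2518 / 0.00121 = 2.071e+04.
Re > 4000 → turbulent. Relative roughness ε/D = 0.00086/0.2518 = 0.00342. Haaland: 1/√f = -1.8 log₁₀[(0.00342/3.7)^1.11 + 6.9/2.071e+04] = -1.8 log₁₀[0.000428 + 0.000333] = 5.613, so f = 0.03174.
Darcy-Weisbach: ΔP = f(L/D)(ρV²/2) = 0.03174·(35.52/0.2518)·(1021·0.09745²/2) = 0.03174·141.1·4.848 = 21.7 Pa.
Head loss h_f = ΔP/(ρg) = 21.7/(1021·9.81) = 0.002167 m.

h_f ≈ 0.002167 m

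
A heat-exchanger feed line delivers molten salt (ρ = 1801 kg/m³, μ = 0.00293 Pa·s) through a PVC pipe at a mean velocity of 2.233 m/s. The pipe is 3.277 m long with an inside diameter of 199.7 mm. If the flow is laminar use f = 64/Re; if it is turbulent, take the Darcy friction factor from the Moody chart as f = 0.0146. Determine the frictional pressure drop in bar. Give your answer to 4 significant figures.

ΔP ≈ 0.01076 bar

Reynolds number Re = ρVD/μ = 1801 · 2.233 · 0.1997 / 0.00293 = 2.741e+05.
Re > 4000 → turbulent; use the Moody-chart value f = 0.0146.
Darcy-Weisbach: ΔP = f(L/D)(ρV²/2) = 0.0146·(3.277/0.1997)·(1801·2.233²/2) = 0.0146·16.41·4490 = 1076 Pa.
ΔP = 1076 Pa = 0.01076 bar.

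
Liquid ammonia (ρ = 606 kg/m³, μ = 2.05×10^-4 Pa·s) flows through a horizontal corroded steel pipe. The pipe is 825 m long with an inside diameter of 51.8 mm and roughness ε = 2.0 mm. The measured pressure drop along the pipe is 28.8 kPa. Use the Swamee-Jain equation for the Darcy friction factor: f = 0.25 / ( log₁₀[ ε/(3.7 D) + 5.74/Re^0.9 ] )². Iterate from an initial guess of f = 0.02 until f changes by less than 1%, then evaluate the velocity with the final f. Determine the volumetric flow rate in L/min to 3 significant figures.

Q ≈ 38.4 L/min

Rearranging Darcy-Weisbach: V = √(2·ΔP·D/(f·L·ρ)). With ε/D = 0.002/0.0518 = 0.0386, iterate starting from f = 0.02:
  f = 0.02 → V = √(2·2.88e+04·0.0518/(0.02·825·606)) = 0.5463 m/s; Re = ρVD/μ = 8.365e+04; f → 0.06424
  f = 0.06424 → V = 0.3048 m/s; Re = 4.667e+04; f → 0.06463
Converged (Δf/f < 1%). With the final f = 0.06463: V = √(2·2.88e+04·0.0518/(0.06463·825·606)) = 0.3039 m/s.
Q = V·A = 0.3039·(π/4·0.0518²) = 0.0006404 m³/s = 38.4 L/min.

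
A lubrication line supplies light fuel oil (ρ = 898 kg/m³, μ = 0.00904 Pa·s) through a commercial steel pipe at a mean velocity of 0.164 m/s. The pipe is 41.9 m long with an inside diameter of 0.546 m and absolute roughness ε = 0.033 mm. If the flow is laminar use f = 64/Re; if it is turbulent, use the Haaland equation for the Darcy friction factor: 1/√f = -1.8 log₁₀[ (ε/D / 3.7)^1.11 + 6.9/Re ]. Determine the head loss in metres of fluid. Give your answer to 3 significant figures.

h_f ≈ 0.00336 m

Reynolds number Re = ρVD/μ = 898 · 0.164 · 0.546 / 0.00904 = 8895.
Re > 4000 → turbulent. Relative roughness ε/D = 3.3e-05/0.546 = 6.04e-05. Haaland: 1/√f = -1.8 log₁₀[(6.04e-05/3.7)^1.11 + 6.9/8895] = -1.8 log₁₀[4.86e-06 + 0.000776] = 5.594, so f = 0.03196.
Darcy-Weisbach: ΔP = f(L/D)(ρV²/2) = 0.03196·(41.9/0.546)·(898·0.164²/2) = 0.03196·76.74·12.08 = 29.62 Pa.
Head loss h_f = ΔP/(ρg) = 29.62/(898·9.81) = 0.00336 m.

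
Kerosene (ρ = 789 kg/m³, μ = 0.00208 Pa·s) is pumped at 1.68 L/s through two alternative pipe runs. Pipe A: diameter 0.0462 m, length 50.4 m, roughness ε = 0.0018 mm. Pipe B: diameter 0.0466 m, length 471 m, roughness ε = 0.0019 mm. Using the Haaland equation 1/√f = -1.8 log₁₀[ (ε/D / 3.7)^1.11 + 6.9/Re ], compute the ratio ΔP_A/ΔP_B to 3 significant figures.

Pipe A: V = Q/A = 0.00168/0.001676 = 1.002 m/s; Re = 1.756e+04; ε/D = 3.9e-05; Haaland → f = 0.02666; ΔP_A = f(L/D)(ρV²/2) = 1.152e+04 Pa.
Pipe B: V = Q/A = 0.00168/0.001706 = 0.985 m/s; Re = 1.741e+04; ε/D = 4.08e-05; Haaland → f = 0.02672; ΔP_B = f(L/D)(ρV²/2) = 1.034e+05 Pa.
ΔP_A/ΔP_B = 1.152e+04/1.034e+05 = 0.111.

ΔP_A/ΔP_B ≈ 0.111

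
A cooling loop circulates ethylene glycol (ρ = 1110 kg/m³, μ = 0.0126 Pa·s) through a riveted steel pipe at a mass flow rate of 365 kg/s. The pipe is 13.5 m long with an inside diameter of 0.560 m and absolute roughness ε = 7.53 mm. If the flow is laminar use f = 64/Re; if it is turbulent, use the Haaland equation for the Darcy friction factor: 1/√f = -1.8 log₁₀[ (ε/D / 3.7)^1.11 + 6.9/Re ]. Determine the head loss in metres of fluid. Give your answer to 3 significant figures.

h_f ≈ 0.0937 m

A = πD²/4 = π(0.56)²/4 = 0.2463 m²; mean velocity V = ṁ/(ρA) = 365/(1110 · 0.2463) = 1.335 m/s.
Reynolds number Re = ρVD/μ = 1110 · 1.335 · 0.56 / 0.0126 = 6.586e+04.
Re > 4000 → turbulent. Relative roughness ε/D = 0.00753/0.56 = 0.0134. Haaland: 1/√f = -1.8 log₁₀[(0.0134/3.7)^1.11 + 6.9/6.586e+04] = -1.8 log₁₀[0.00196 + 0.000105] = 4.834, so f = 0.0428.
Darcy-Weisbach: ΔP = f(L/D)(ρV²/2) = 0.0428·(13.5/0.56)·(1110·1.335²/2) = 0.0428·24.11·989.2 = 1021 Pa.
Head loss h_f = ΔP/(ρg) = 1021/(1110·9.81) = 0.0937 m.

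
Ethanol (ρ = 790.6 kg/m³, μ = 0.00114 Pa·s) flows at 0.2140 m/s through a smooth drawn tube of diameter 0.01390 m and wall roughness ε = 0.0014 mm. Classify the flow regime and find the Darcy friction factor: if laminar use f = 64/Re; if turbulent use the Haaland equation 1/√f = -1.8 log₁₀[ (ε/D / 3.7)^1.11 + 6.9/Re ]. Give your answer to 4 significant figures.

f ≈ 0.03102

Re = ρVD/μ = 790.6·0.214·0.0139/0.00114 = 2063.
Re < 2300 → laminar, so f = 64/Re = 0.03102 (roughness is irrelevant in laminar flow).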